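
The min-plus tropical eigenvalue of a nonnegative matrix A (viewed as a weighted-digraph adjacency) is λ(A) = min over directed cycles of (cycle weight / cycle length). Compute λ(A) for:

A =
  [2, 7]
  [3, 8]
λ(A) = 2

Enumerate directed cycles and compute their means (weight / length). Sample:
  cycle 0 → 0: weight = 2, length = 1, mean = 2/1 ≈ 2.000
  cycle 1 → 1: weight = 8, length = 1, mean = 8/1 ≈ 8.000
  cycle 0 → 1 → 0: weight = 10, length = 2, mean = 10/2 ≈ 5.000
  cycle 1 → 0 → 1: weight = 10, length = 2, mean = 10/2 ≈ 5.000
Minimum mean = 2.000, attained e.g. along the cycle 0 → 0 with weight 2 and length 1. So λ(A) = 2/1 = 2.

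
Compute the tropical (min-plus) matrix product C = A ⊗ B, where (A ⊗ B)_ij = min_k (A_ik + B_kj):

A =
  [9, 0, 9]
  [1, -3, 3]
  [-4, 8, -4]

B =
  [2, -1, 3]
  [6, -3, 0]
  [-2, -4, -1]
A ⊗ B =
  [6, -3, 0]
  [1, -6, -3]
  [-6, -8, -5]

Apply the min-plus product entry-by-entry:
  C[0][0] = min over k of (A[0][0] + B[0][0] = 9 + 2 = 11, A[0][1] + B[1][0] = 0 + 6 = 6, A[0][2] + B[2][0] = 9 + -2 = 7) = 6 (attained at k = 1)
  C[0][1] = min over k of (A[0][0] + B[0][1] = 9 + -1 = 8, A[0][1] + B[1][1] = 0 + -3 = -3, A[0][2] + B[2][1] = 9 + -4 = 5) = -3 (attained at k = 1)
  C[0][2] = min over k of (A[0][0] + B[0][2] = 9 + 3 = 12, A[0][1] + B[1][2] = 0 + 0 = 0, A[0][2] + B[2][2] = 9 + -1 = 8) = 0 (attained at k = 1)
  C[1][0] = min over k of (A[1][0] + B[0][0] = 1 + 2 = 3, A[1][1] + B[1][0] = -3 + 6 = 3, A[1][2] + B[2][0] = 3 + -2 = 1) = 1 (attained at k = 2)
  C[1][1] = min over k of (A[1][0] + B[0][1] = 1 + -1 = 0, A[1][1] + B[1][1] = -3 + -3 = -6, A[1][2] + B[2][1] = 3 + -4 = -1) = -6 (attained at k = 1)
  C[1][2] = min over k of (A[1][0] + B[0][2] = 1 + 3 = 4, A[1][1] + B[1][2] = -3 + 0 = -3, A[1][2] + B[2][2] = 3 + -1 = 2) = -3 (attained at k = 1)
  C[2][0] = min over k of (A[2][0] + B[0][0] = -4 + 2 = -2, A[2][1] + B[1][0] = 8 + 6 = 14, A[2][2] + B[2][0] = -4 + -2 = -6) = -6 (attained at k = 2)
  C[2][1] = min over k of (A[2][0] + B[0][1] = -4 + -1 = -5, A[2][1] + B[1][1] = 8 + -3 = 5, A[2][2] + B[2][1] = -4 + -4 = -8) = -8 (attained at k = 2)
  C[2][2] = min over k of (A[2][0] + B[0][2] = -4 + 3 = -1, A[2][1] + B[1][2] = 8 + 0 = 8, A[2][2] + B[2][2] = -4 + -1 = -5) = -5 (attained at k = 2)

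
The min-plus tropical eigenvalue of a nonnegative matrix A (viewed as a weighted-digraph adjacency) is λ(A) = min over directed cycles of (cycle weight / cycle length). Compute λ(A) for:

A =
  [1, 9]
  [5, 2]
λ(A) = 1

Enumerate directed cycles and compute their means (weight / length). Sample:
  cycle 0 → 0: weight = 1, length = 1, mean = 1/1 ≈ 1.000
  cycle 1 → 1: weight = 2, length = 1, mean = 2/1 ≈ 2.000
  cycle 0 → 1 → 0: weight = 14, length = 2, mean = 14/2 ≈ 7.000
  cycle 1 → 0 → 1: weight = 14, length = 2, mean = 14/2 ≈ 7.000
Minimum mean = 1.000, attained e.g. along the cycle 0 → 0 with weight 1 and length 1. So λ(A) = 1/1 = 1.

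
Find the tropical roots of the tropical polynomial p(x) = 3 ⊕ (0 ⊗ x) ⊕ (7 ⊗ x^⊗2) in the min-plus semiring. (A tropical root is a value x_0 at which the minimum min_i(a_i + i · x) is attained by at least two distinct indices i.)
Roots: {-7, 3}

Each tropical root is a break point of the lower envelope of the lines y = a_i + i · x (there are 3 lines, with slopes 0, 1, ..., 2). Only the lines that attain the minimum somewhere contribute to roots; other lines are dominated. Here the surviving (envelope) indices are i = 2, i = 1, i = 0.
Intersections between consecutive envelope lines give the roots: for adjacent envelope indices i < j the intersection is x = (a_i − a_j) / (j − i). Reading off the sorted break points: {-7, 3}.
Verification: at each break x_0, at least two indices attain the minimum of min_i(a_i + i · x_0).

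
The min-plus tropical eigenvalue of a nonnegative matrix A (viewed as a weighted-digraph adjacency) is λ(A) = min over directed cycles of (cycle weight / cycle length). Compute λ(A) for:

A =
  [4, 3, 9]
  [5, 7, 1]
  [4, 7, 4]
λ(A) = 8/3

Enumerate directed cycles and compute their means (weight / length). Sample:
  cycle 0 → 0: weight = 4, length = 1, mean = 4/1 ≈ 4.000
  cycle 1 → 1: weight = 7, length = 1, mean = 7/1 ≈ 7.000
  cycle 2 → 2: weight = 4, length = 1, mean = 4/1 ≈ 4.000
  cycle 0 → 1 → 0: weight = 8, length = 2, mean = 8/2 ≈ 4.000
  cycle 0 → 2 → 0: weight = 13, length = 2, mean = 13/2 ≈ 6.500
  cycle 1 → 0 → 1: weight = 8, length = 2, mean = 8/2 ≈ 4.000
Minimum mean = 2.667, attained e.g. along the cycle 0 → 1 → 2 → 0 with weight 8 and length 3. So λ(A) = 8/3 = 8/3.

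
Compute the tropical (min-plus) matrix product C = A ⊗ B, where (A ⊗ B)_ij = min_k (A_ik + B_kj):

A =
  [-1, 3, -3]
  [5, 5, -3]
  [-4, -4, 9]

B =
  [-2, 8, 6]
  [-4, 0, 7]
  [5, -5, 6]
A ⊗ B =
  [-3, -8, 3]
  [1, -8, 3]
  [-8, -4, 2]

Apply the min-plus product entry-by-entry:
  C[0][0] = min over k of (A[0][0] + B[0][0] = -1 + -2 = -3, A[0][1] + B[1][0] = 3 + -4 = -1, A[0][2] + B[2][0] = -3 + 5 = 2) = -3 (attained at k = 0)
  C[0][1] = min over k of (A[0][0] + B[0][1] = -1 + 8 = 7, A[0][1] + B[1][1] = 3 + 0 = 3, A[0][2] + B[2][1] = -3 + -5 = -8) = -8 (attained at k = 2)
  C[0][2] = min over k of (A[0][0] + B[0][2] = -1 + 6 = 5, A[0][1] + B[1][2] = 3 + 7 = 10, A[0][2] + B[2][2] = -3 + 6 = 3) = 3 (attained at k = 2)
  C[1][0] = min over k of (A[1][0] + B[0][0] = 5 + -2 = 3, A[1][1] + B[1][0] = 5 + -4 = 1, A[1][2] + B[2][0] = -3 + 5 = 2) = 1 (attained at k = 1)
  C[1][1] = min over k of (A[1][0] + B[0][1] = 5 + 8 = 13, A[1][1] + B[1][1] = 5 + 0 = 5, A[1][2] + B[2][1] = -3 + -5 = -8) = -8 (attained at k = 2)
  C[1][2] = min over k of (A[1][0] + B[0][2] = 5 + 6 = 11, A[1][1] + B[1][2] = 5 + 7 = 12, A[1][2] + B[2][2] = -3 + 6 = 3) = 3 (attained at k = 2)
  C[2][0] = min over k of (A[2][0] + B[0][0] = -4 + -2 = -6, A[2][1] + B[1][0] = -4 + -4 = -8, A[2][2] + B[2][0] = 9 + 5 = 14) = -8 (attained at k = 1)
  C[2][1] = min over k of (A[2][0] + B[0][1] = -4 + 8 = 4, A[2][1] + B[1][1] = -4 + 0 = -4, A[2][2] + B[2][1] = 9 + -5 = 4) = -4 (attained at k = 1)
  C[2][2] = min over k of (A[2][0] + B[0][2] = -4 + 6 = 2, A[2][1] + B[1][2] = -4 + 7 = 3, A[2][2] + B[2][2] = 9 + 6 = 15) = 2 (attained at k = 0)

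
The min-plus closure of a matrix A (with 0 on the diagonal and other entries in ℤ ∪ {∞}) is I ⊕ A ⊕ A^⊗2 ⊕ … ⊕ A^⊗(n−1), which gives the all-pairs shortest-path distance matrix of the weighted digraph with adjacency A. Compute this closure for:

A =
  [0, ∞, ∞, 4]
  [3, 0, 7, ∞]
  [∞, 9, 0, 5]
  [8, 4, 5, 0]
Closure =
  [0, 8, 9, 4]
  [3, 0, 7, 7]
  [12, 9, 0, 5]
  [7, 4, 5, 0]

This is the Floyd-Warshall all-pairs shortest-path computation. For each intermediate vertex k = 0, 1, …, 3, update dist[i][j] ← min(dist[i][j], dist[i][k] + dist[k][j]). The final matrix gives, for each (i, j), the minimum total weight of any directed path from i to j (possibly empty when i = j).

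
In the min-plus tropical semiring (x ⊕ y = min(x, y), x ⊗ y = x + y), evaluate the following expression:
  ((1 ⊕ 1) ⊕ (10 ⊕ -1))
((1 ⊕ 1) ⊕ (10 ⊕ -1)) = -1

Expand innermost to outermost. Recall ⊕ takes the minimum of its arguments and ⊗ takes their sum. Working out the expression ((1 ⊕ 1) ⊕ (10 ⊕ -1)) gives -1.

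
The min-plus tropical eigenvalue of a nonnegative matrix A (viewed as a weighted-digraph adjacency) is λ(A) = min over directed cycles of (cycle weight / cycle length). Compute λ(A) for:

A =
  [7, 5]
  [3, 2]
λ(A) = 2

Enumerate directed cycles and compute their means (weight / length). Sample:
  cycle 0 → 0: weight = 7, length = 1, mean = 7/1 ≈ 7.000
  cycle 1 → 1: weight = 2, length = 1, mean = 2/1 ≈ 2.000
  cycle 0 → 1 → 0: weight = 8, length = 2, mean = 8/2 ≈ 4.000
  cycle 1 → 0 → 1: weight = 8, length = 2, mean = 8/2 ≈ 4.000
Minimum mean = 2.000, attained e.g. along the cycle 1 → 1 with weight 2 and length 1. So λ(A) = 2/1 = 2.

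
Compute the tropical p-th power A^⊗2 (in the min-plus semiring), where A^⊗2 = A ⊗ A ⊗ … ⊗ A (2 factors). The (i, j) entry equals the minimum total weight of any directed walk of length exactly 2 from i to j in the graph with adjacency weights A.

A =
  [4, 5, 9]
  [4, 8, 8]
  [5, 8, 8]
A^⊗2 =
  [8, 9, 13]
  [8, 9, 13]
  [9, 10, 14]

Each entry (A^⊗2)_ij equals the minimum over all length-2 walks i = v_0 → v_1 → … → v_2 = j of Σ_t A[v_t][v_{t+1}]. For example, for (i, j) = (0, 2) we minimise over 3 possible intermediate vertex sequences; the minimum is 13, attained along the walk 0 → 0 → 2.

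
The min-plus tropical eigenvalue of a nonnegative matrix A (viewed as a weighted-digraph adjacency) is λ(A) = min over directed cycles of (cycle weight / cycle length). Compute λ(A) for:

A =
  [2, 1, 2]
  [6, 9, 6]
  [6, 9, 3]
λ(A) = 2

Enumerate directed cycles and compute their means (weight / length). Sample:
  cycle 0 → 0: weight = 2, length = 1, mean = 2/1 ≈ 2.000
  cycle 1 → 1: weight = 9, length = 1, mean = 9/1 ≈ 9.000
  cycle 2 → 2: weight = 3, length = 1, mean = 3/1 ≈ 3.000
  cycle 0 → 1 → 0: weight = 7, length = 2, mean = 7/2 ≈ 3.500
  cycle 0 → 2 → 0: weight = 8, length = 2, mean = 8/2 ≈ 4.000
  cycle 1 → 0 → 1: weight = 7, length = 2, mean = 7/2 ≈ 3.500
Minimum mean = 2.000, attained e.g. along the cycle 0 → 0 with weight 2 and length 1. So λ(A) = 2/1 = 2.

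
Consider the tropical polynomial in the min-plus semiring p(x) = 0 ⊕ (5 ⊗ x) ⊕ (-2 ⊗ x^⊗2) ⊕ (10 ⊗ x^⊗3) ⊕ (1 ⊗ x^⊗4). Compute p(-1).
p(-1) = -4

A tropical monomial a ⊗ x^⊗i evaluates to a + i · x. Evaluating each term at x = -1:
  Term 0 contributes 0 + 0 · -1 = 0
  Term 1 contributes 5 + 1 · -1 = 4
  Term 2 contributes -2 + 2 · -1 = -4
  Term 3 contributes 10 + 3 · -1 = 7
  Term 4 contributes 1 + 4 · -1 = -3
p(-1) = ⊕ of these = min[0, 4, -4, 7, -3] = -4.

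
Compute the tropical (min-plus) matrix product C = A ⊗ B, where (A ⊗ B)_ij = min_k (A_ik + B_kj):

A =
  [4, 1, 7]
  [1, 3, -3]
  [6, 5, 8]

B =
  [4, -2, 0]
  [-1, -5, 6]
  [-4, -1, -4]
A ⊗ B =
  [0, -4, 3]
  [-7, -4, -7]
  [4, 0, 4]

Apply the min-plus product entry-by-entry:
  C[0][0] = min over k of (A[0][0] + B[0][0] = 4 + 4 = 8, A[0][1] + B[1][0] = 1 + -1 = 0, A[0][2] + B[2][0] = 7 + -4 = 3) = 0 (attained at k = 1)
  C[0][1] = min over k of (A[0][0] + B[0][1] = 4 + -2 = 2, A[0][1] + B[1][1] = 1 + -5 = -4, A[0][2] + B[2][1] = 7 + -1 = 6) = -4 (attained at k = 1)
  C[0][2] = min over k of (A[0][0] + B[0][2] = 4 + 0 = 4, A[0][1] + B[1][2] = 1 + 6 = 7, A[0][2] + B[2][2] = 7 + -4 = 3) = 3 (attained at k = 2)
  C[1][0] = min over k of (A[1][0] + B[0][0] = 1 + 4 = 5, A[1][1] + B[1][0] = 3 + -1 = 2, A[1][2] + B[2][0] = -3 + -4 = -7) = -7 (attained at k = 2)
  C[1][1] = min over k of (A[1][0] + B[0][1] = 1 + -2 = -1, A[1][1] + B[1][1] = 3 + -5 = -2, A[1][2] + B[2][1] = -3 + -1 = -4) = -4 (attained at k = 2)
  C[1][2] = min over k of (A[1][0] + B[0][2] = 1 + 0 = 1, A[1][1] + B[1][2] = 3 + 6 = 9, A[1][2] + B[2][2] = -3 + -4 = -7) = -7 (attained at k = 2)
  C[2][0] = min over k of (A[2][0] + B[0][0] = 6 + 4 = 10, A[2][1] + B[1][0] = 5 + -1 = 4, A[2][2] + B[2][0] = 8 + -4 = 4) = 4 (attained at k = 1)
  C[2][1] = min over k of (A[2][0] + B[0][1] = 6 + -2 = 4, A[2][1] + B[1][1] = 5 + -5 = 0, A[2][2] + B[2][1] = 8 + -1 = 7) = 0 (attained at k = 1)
  C[2][2] = min over k of (A[2][0] + B[0][2] = 6 + 0 = 6, A[2][1] + B[1][2] = 5 + 6 = 11, A[2][2] + B[2][2] = 8 + -4 = 4) = 4 (attained at k = 2)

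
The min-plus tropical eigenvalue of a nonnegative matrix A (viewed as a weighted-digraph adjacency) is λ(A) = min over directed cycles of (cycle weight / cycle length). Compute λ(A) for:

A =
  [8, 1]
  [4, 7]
λ(A) = 5/2

Enumerate directed cycles and compute their means (weight / length). Sample:
  cycle 0 → 0: weight = 8, length = 1, mean = 8/1 ≈ 8.000
  cycle 1 → 1: weight = 7, length = 1, mean = 7/1 ≈ 7.000
  cycle 0 → 1 → 0: weight = 5, length = 2, mean = 5/2 ≈ 2.500
  cycle 1 → 0 → 1: weight = 5, length = 2, mean = 5/2 ≈ 2.500
Minimum mean = 2.500, attained e.g. along the cycle 0 → 1 → 0 with weight 5 and length 2. So λ(A) = 5/2 = 5/2.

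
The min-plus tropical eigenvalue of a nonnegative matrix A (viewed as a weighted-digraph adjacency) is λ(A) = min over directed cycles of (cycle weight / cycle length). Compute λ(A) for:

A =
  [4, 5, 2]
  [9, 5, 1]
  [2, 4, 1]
λ(A) = 1

Enumerate directed cycles and compute their means (weight / length). Sample:
  cycle 0 → 0: weight = 4, length = 1, mean = 4/1 ≈ 4.000
  cycle 1 → 1: weight = 5, length = 1, mean = 5/1 ≈ 5.000
  cycle 2 → 2: weight = 1, length = 1, mean = 1/1 ≈ 1.000
  cycle 0 → 1 → 0: weight = 14, length = 2, mean = 14/2 ≈ 7.000
  cycle 0 → 2 → 0: weight = 4, length = 2, mean = 4/2 ≈ 2.000
  cycle 1 → 0 → 1: weight = 14, length = 2, mean = 14/2 ≈ 7.000
Minimum mean = 1.000, attained e.g. along the cycle 2 → 2 with weight 1 and length 1. So λ(A) = 1/1 = 1.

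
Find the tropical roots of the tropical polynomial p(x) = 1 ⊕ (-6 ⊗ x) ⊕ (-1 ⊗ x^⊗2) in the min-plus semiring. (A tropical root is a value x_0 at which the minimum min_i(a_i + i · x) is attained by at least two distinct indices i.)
Roots: {-5, 7}

Each tropical root is a break point of the lower envelope of the lines y = a_i + i · x (there are 3 lines, with slopes 0, 1, ..., 2). Only the lines that attain the minimum somewhere contribute to roots; other lines are dominated. Here the surviving (envelope) indices are i = 2, i = 1, i = 0.
Intersections between consecutive envelope lines give the roots: for adjacent envelope indices i < j the intersection is x = (a_i − a_j) / (j − i). Reading off the sorted break points: {-5, 7}.
Verification: at each break x_0, at least two indices attain the minimum of min_i(a_i + i · x_0).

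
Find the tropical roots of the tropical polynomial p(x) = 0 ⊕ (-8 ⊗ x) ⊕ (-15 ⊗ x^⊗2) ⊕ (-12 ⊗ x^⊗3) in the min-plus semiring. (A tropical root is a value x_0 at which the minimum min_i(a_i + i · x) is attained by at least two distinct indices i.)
Roots: {-3, 7, 8}

Each tropical root is a break point of the lower envelope of the lines y = a_i + i · x (there are 4 lines, with slopes 0, 1, ..., 3). Only the lines that attain the minimum somewhere contribute to roots; other lines are dominated. Here the surviving (envelope) indices are i = 3, i = 2, i = 1, i = 0.
Intersections between consecutive envelope lines give the roots: for adjacent envelope indices i < j the intersection is x = (a_i − a_j) / (j − i). Reading off the sorted break points: {-3, 7, 8}.
Verification: at each break x_0, at least two indices attain the minimum of min_i(a_i + i · x_0).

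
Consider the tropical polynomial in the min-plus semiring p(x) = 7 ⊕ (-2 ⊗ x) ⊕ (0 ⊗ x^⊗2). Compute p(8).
p(8) = 6

A tropical monomial a ⊗ x^⊗i evaluates to a + i · x. Evaluating each term at x = 8:
  Term 0 contributes 7 + 0 · 8 = 7
  Term 1 contributes -2 + 1 · 8 = 6
  Term 2 contributes 0 + 2 · 8 = 16
p(8) = ⊕ of these = min[7, 6, 16] = 6.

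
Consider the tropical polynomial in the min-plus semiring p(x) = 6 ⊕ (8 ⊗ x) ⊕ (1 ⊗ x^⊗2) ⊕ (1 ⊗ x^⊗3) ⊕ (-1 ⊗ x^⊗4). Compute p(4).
p(4) = 6

A tropical monomial a ⊗ x^⊗i evaluates to a + i · x. Evaluating each term at x = 4:
  Term 0 contributes 6 + 0 · 4 = 6
  Term 1 contributes 8 + 1 · 4 = 12
  Term 2 contributes 1 + 2 · 4 = 9
  Term 3 contributes 1 + 3 · 4 = 13
  Term 4 contributes -1 + 4 · 4 = 15
p(4) = ⊕ of these = min[6, 12, 9, 13, 15] = 6.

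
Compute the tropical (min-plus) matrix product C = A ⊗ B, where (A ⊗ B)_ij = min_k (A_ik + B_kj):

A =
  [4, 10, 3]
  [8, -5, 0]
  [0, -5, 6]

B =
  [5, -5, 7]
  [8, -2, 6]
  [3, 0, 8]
A ⊗ B =
  [6, -1, 11]
  [3, -7, 1]
  [3, -7, 1]

Apply the min-plus product entry-by-entry:
  C[0][0] = min over k of (A[0][0] + B[0][0] = 4 + 5 = 9, A[0][1] + B[1][0] = 10 + 8 = 18, A[0][2] + B[2][0] = 3 + 3 = 6) = 6 (attained at k = 2)
  C[0][1] = min over k of (A[0][0] + B[0][1] = 4 + -5 = -1, A[0][1] + B[1][1] = 10 + -2 = 8, A[0][2] + B[2][1] = 3 + 0 = 3) = -1 (attained at k = 0)
  C[0][2] = min over k of (A[0][0] + B[0][2] = 4 + 7 = 11, A[0][1] + B[1][2] = 10 + 6 = 16, A[0][2] + B[2][2] = 3 + 8 = 11) = 11 (attained at k = 0)
  C[1][0] = min over k of (A[1][0] + B[0][0] = 8 + 5 = 13, A[1][1] + B[1][0] = -5 + 8 = 3, A[1][2] + B[2][0] = 0 + 3 = 3) = 3 (attained at k = 1)
  C[1][1] = min over k of (A[1][0] + B[0][1] = 8 + -5 = 3, A[1][1] + B[1][1] = -5 + -2 = -7, A[1][2] + B[2][1] = 0 + 0 = 0) = -7 (attained at k = 1)
  C[1][2] = min over k of (A[1][0] + B[0][2] = 8 + 7 = 15, A[1][1] + B[1][2] = -5 + 6 = 1, A[1][2] + B[2][2] = 0 + 8 = 8) = 1 (attained at k = 1)
  C[2][0] = min over k of (A[2][0] + B[0][0] = 0 + 5 = 5, A[2][1] + B[1][0] = -5 + 8 = 3, A[2][2] + B[2][0] = 6 + 3 = 9) = 3 (attained at k = 1)
  C[2][1] = min over k of (A[2][0] + B[0][1] = 0 + -5 = -5, A[2][1] + B[1][1] = -5 + -2 = -7, A[2][2] + B[2][1] = 6 + 0 = 6) = -7 (attained at k = 1)
  C[2][2] = min over k of (A[2][0] + B[0][2] = 0 + 7 = 7, A[2][1] + B[1][2] = -5 + 6 = 1, A[2][2] + B[2][2] = 6 + 8 = 14) = 1 (attained at k = 1)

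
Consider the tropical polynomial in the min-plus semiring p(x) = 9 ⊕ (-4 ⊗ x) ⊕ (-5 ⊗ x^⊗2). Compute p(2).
p(2) = -2

A tropical monomial a ⊗ x^⊗i evaluates to a + i · x. Evaluating each term at x = 2:
  Term 0 contributes 9 + 0 · 2 = 9
  Term 1 contributes -4 + 1 · 2 = -2
  Term 2 contributes -5 + 2 · 2 = -1
p(2) = ⊕ of these = min[9, -2, -1] = -2.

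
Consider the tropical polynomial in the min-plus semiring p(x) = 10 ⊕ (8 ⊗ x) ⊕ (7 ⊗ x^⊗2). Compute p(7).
p(7) = 10

A tropical monomial a ⊗ x^⊗i evaluates to a + i · x. Evaluating each term at x = 7:
  Term 0 contributes 10 + 0 · 7 = 10
  Term 1 contributes 8 + 1 · 7 = 15
  Term 2 contributes 7 + 2 · 7 = 21
p(7) = ⊕ of these = min[10, 15, 21] = 10.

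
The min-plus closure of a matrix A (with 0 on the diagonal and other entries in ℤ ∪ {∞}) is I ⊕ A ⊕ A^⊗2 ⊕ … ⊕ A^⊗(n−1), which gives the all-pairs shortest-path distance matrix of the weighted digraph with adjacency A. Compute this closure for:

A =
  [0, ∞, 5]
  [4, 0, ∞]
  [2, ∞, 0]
Closure =
  [0, ∞, 5]
  [4, 0, 9]
  [2, ∞, 0]

This is the Floyd-Warshall all-pairs shortest-path computation. For each intermediate vertex k = 0, 1, …, 2, update dist[i][j] ← min(dist[i][j], dist[i][k] + dist[k][j]). The final matrix gives, for each (i, j), the minimum total weight of any directed path from i to j (possibly empty when i = j).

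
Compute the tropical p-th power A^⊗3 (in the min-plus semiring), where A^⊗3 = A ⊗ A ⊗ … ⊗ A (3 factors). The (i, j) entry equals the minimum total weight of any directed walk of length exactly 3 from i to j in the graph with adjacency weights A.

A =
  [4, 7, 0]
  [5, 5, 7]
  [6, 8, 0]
A^⊗3 =
  [6, 8, 0]
  [11, 13, 5]
  [6, 8, 0]

Each entry (A^⊗3)_ij equals the minimum over all length-3 walks i = v_0 → v_1 → … → v_3 = j of Σ_t A[v_t][v_{t+1}]. For example, for (i, j) = (0, 2) we minimise over 9 possible intermediate vertex sequences; the minimum is 0, attained along the walk 0 → 2 → 2 → 2.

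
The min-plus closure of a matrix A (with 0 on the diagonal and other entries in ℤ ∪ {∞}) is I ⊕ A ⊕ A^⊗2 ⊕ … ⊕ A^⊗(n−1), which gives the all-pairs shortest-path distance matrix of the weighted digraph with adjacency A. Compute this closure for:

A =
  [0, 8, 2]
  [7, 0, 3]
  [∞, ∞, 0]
Closure =
  [0, 8, 2]
  [7, 0, 3]
  [∞, ∞, 0]

This is the Floyd-Warshall all-pairs shortest-path computation. For each intermediate vertex k = 0, 1, …, 2, update dist[i][j] ← min(dist[i][j], dist[i][k] + dist[k][j]). The final matrix gives, for each (i, j), the minimum total weight of any directed path from i to j (possibly empty when i = j).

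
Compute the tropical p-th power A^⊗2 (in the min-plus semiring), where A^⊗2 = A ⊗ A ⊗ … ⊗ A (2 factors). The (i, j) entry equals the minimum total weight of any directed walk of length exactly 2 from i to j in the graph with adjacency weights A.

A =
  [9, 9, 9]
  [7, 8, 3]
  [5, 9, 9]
A^⊗2 =
  [14, 17, 12]
  [8, 12, 11]
  [14, 14, 12]

Each entry (A^⊗2)_ij equals the minimum over all length-2 walks i = v_0 → v_1 → … → v_2 = j of Σ_t A[v_t][v_{t+1}]. For example, for (i, j) = (0, 2) we minimise over 3 possible intermediate vertex sequences; the minimum is 12, attained along the walk 0 → 1 → 2.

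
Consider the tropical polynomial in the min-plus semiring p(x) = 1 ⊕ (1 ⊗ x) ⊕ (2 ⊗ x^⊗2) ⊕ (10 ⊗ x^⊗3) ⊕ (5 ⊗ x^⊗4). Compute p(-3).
p(-3) = -7

A tropical monomial a ⊗ x^⊗i evaluates to a + i · x. Evaluating each term at x = -3:
  Term 0 contributes 1 + 0 · -3 = 1
  Term 1 contributes 1 + 1 · -3 = -2
  Term 2 contributes 2 + 2 · -3 = -4
  Term 3 contributes 10 + 3 · -3 = 1
  Term 4 contributes 5 + 4 · -3 = -7
p(-3) = ⊕ of these = min[1, -2, -4, 1, -7] = -7.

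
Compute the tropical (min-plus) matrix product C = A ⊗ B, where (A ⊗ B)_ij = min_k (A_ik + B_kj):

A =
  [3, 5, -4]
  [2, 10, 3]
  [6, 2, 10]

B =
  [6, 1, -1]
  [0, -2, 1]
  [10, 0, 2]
A ⊗ B =
  [5, -4, -2]
  [8, 3, 1]
  [2, 0, 3]

Apply the min-plus product entry-by-entry:
  C[0][0] = min over k of (A[0][0] + B[0][0] = 3 + 6 = 9, A[0][1] + B[1][0] = 5 + 0 = 5, A[0][2] + B[2][0] = -4 + 10 = 6) = 5 (attained at k = 1)
  C[0][1] = min over k of (A[0][0] + B[0][1] = 3 + 1 = 4, A[0][1] + B[1][1] = 5 + -2 = 3, A[0][2] + B[2][1] = -4 + 0 = -4) = -4 (attained at k = 2)
  C[0][2] = min over k of (A[0][0] + B[0][2] = 3 + -1 = 2, A[0][1] + B[1][2] = 5 + 1 = 6, A[0][2] + B[2][2] = -4 + 2 = -2) = -2 (attained at k = 2)
  C[1][0] = min over k of (A[1][0] + B[0][0] = 2 + 6 = 8, A[1][1] + B[1][0] = 10 + 0 = 10, A[1][2] + B[2][0] = 3 + 10 = 13) = 8 (attained at k = 0)
  C[1][1] = min over k of (A[1][0] + B[0][1] = 2 + 1 = 3, A[1][1] + B[1][1] = 10 + -2 = 8, A[1][2] + B[2][1] = 3 + 0 = 3) = 3 (attained at k = 0)
  C[1][2] = min over k of (A[1][0] + B[0][2] = 2 + -1 = 1, A[1][1] + B[1][2] = 10 + 1 = 11, A[1][2] + B[2][2] = 3 + 2 = 5) = 1 (attained at k = 0)
  C[2][0] = min over k of (A[2][0] + B[0][0] = 6 + 6 = 12, A[2][1] + B[1][0] = 2 + 0 = 2, A[2][2] + B[2][0] = 10 + 10 = 20) = 2 (attained at k = 1)
  C[2][1] = min over k of (A[2][0] + B[0][1] = 6 + 1 = 7, A[2][1] + B[1][1] = 2 + -2 = 0, A[2][2] + B[2][1] = 10 + 0 = 10) = 0 (attained at k = 1)
  C[2][2] = min over k of (A[2][0] + B[0][2] = 6 + -1 = 5, A[2][1] + B[1][2] = 2 + 1 = 3, A[2][2] + B[2][2] = 10 + 2 = 12) = 3 (attained at k = 1)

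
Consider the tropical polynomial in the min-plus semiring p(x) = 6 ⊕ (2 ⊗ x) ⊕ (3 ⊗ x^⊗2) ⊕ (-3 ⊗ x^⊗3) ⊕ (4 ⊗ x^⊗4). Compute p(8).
p(8) = 6

A tropical monomial a ⊗ x^⊗i evaluates to a + i · x. Evaluating each term at x = 8:
  Term 0 contributes 6 + 0 · 8 = 6
  Term 1 contributes 2 + 1 · 8 = 10
  Term 2 contributes 3 + 2 · 8 = 19
  Term 3 contributes -3 + 3 · 8 = 21
  Term 4 contributes 4 + 4 · 8 = 36
p(8) = ⊕ of these = min[6, 10, 19, 21, 36] = 6.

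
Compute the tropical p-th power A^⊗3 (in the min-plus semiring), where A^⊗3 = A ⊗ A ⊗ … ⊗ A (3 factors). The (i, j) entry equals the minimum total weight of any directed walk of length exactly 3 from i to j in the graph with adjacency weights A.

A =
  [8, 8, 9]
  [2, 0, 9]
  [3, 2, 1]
A^⊗3 =
  [10, 8, 11]
  [2, 0, 9]
  [4, 2, 3]

Each entry (A^⊗3)_ij equals the minimum over all length-3 walks i = v_0 → v_1 → … → v_3 = j of Σ_t A[v_t][v_{t+1}]. For example, for (i, j) = (0, 2) we minimise over 9 possible intermediate vertex sequences; the minimum is 11, attained along the walk 0 → 2 → 2 → 2.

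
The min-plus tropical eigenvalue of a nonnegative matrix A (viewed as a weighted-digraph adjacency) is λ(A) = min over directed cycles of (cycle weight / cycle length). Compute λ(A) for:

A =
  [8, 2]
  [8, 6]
λ(A) = 5

Enumerate directed cycles and compute their means (weight / length). Sample:
  cycle 0 → 0: weight = 8, length = 1, mean = 8/1 ≈ 8.000
  cycle 1 → 1: weight = 6, length = 1, mean = 6/1 ≈ 6.000
  cycle 0 → 1 → 0: weight = 10, length = 2, mean = 10/2 ≈ 5.000
  cycle 1 → 0 → 1: weight = 10, length = 2, mean = 10/2 ≈ 5.000
Minimum mean = 5.000, attained e.g. along the cycle 0 → 1 → 0 with weight 10 and length 2. So λ(A) = 10/2 = 5.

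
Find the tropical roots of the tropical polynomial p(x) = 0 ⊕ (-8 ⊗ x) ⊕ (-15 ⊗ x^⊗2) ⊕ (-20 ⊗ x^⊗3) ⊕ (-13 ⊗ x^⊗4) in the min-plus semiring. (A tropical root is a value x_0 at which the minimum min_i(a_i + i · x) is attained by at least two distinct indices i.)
Roots: {-7, 5, 7, 8}

Each tropical root is a break point of the lower envelope of the lines y = a_i + i · x (there are 5 lines, with slopes 0, 1, ..., 4). Only the lines that attain the minimum somewhere contribute to roots; other lines are dominated. Here the surviving (envelope) indices are i = 4, i = 3, i = 2, i = 1, i = 0.
Intersections between consecutive envelope lines give the roots: for adjacent envelope indices i < j the intersection is x = (a_i − a_j) / (j − i). Reading off the sorted break points: {-7, 5, 7, 8}.
Verification: at each break x_0, at least two indices attain the minimum of min_i(a_i + i · x_0).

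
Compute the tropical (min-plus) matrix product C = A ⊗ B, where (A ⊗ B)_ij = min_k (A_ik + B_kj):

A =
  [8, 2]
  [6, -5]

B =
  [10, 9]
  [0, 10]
A ⊗ B =
  [2, 12]
  [-5, 5]

Apply the min-plus product entry-by-entry:
  C[0][0] = min over k of (A[0][0] + B[0][0] = 8 + 10 = 18, A[0][1] + B[1][0] = 2 + 0 = 2) = 2 (attained at k = 1)
  C[0][1] = min over k of (A[0][0] + B[0][1] = 8 + 9 = 17, A[0][1] + B[1][1] = 2 + 10 = 12) = 12 (attained at k = 1)
  C[1][0] = min over k of (A[1][0] + B[0][0] = 6 + 10 = 16, A[1][1] + B[1][0] = -5 + 0 = -5) = -5 (attained at k = 1)
  C[1][1] = min over k of (A[1][0] + B[0][1] = 6 + 9 = 15, A[1][1] + B[1][1] = -5 + 10 = 5) = 5 (attained at k = 1)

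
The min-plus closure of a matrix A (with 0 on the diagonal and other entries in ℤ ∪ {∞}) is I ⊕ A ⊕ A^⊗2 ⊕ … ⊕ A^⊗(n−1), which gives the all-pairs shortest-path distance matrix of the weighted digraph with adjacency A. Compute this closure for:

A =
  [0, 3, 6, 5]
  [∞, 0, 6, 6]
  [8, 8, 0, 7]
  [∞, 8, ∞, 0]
Closure =
  [0, 3, 6, 5]
  [14, 0, 6, 6]
  [8, 8, 0, 7]
  [22, 8, 14, 0]

This is the Floyd-Warshall all-pairs shortest-path computation. For each intermediate vertex k = 0, 1, …, 3, update dist[i][j] ← min(dist[i][j], dist[i][k] + dist[k][j]). The final matrix gives, for each (i, j), the minimum total weight of any directed path from i to j (possibly empty when i = j).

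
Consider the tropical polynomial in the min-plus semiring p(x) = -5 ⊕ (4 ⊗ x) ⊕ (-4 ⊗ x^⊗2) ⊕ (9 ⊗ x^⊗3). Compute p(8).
p(8) = -5

A tropical monomial a ⊗ x^⊗i evaluates to a + i · x. Evaluating each term at x = 8:
  Term 0 contributes -5 + 0 · 8 = -5
  Term 1 contributes 4 + 1 · 8 = 12
  Term 2 contributes -4 + 2 · 8 = 12
  Term 3 contributes 9 + 3 · 8 = 33
p(8) = ⊕ of these = min[-5, 12, 12, 33] = -5.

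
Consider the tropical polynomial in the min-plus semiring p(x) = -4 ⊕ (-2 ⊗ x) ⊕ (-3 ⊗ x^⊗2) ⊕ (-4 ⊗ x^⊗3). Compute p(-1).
p(-1) = -7

A tropical monomial a ⊗ x^⊗i evaluates to a + i · x. Evaluating each term at x = -1:
  Term 0 contributes -4 + 0 · -1 = -4
  Term 1 contributes -2 + 1 · -1 = -3
  Term 2 contributes -3 + 2 · -1 = -5
  Term 3 contributes -4 + 3 · -1 = -7
p(-1) = ⊕ of these = min[-4, -3, -5, -7] = -7.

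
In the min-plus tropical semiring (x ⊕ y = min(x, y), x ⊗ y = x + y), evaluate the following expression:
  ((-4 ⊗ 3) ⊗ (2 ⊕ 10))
((-4 ⊗ 3) ⊗ (2 ⊕ 10)) = 1

Expand innermost to outermost. Recall ⊕ takes the minimum of its arguments and ⊗ takes their sum. Working out the expression ((-4 ⊗ 3) ⊗ (2 ⊕ 10)) gives 1.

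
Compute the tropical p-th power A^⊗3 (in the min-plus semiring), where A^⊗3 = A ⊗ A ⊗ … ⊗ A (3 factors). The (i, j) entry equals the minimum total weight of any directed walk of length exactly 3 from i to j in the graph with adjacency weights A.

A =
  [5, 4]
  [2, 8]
A^⊗3 =
  [11, 10]
  [8, 11]

Each entry (A^⊗3)_ij equals the minimum over all length-3 walks i = v_0 → v_1 → … → v_3 = j of Σ_t A[v_t][v_{t+1}]. For example, for (i, j) = (0, 1) we minimise over 4 possible intermediate vertex sequences; the minimum is 10, attained along the walk 0 → 1 → 0 → 1.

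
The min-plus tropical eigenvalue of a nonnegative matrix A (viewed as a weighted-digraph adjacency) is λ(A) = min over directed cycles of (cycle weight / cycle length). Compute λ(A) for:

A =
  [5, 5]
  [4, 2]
λ(A) = 2

Enumerate directed cycles and compute their means (weight / length). Sample:
  cycle 0 → 0: weight = 5, length = 1, mean = 5/1 ≈ 5.000
  cycle 1 → 1: weight = 2, length = 1, mean = 2/1 ≈ 2.000
  cycle 0 → 1 → 0: weight = 9, length = 2, mean = 9/2 ≈ 4.500
  cycle 1 → 0 → 1: weight = 9, length = 2, mean = 9/2 ≈ 4.500
Minimum mean = 2.000, attained e.g. along the cycle 1 → 1 with weight 2 and length 1. So λ(A) = 2/1 = 2.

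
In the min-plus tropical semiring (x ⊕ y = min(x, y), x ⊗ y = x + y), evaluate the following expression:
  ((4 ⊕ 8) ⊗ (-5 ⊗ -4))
((4 ⊕ 8) ⊗ (-5 ⊗ -4)) = -5

Expand innermost to outermost. Recall ⊕ takes the minimum of its arguments and ⊗ takes their sum. Working out the expression ((4 ⊕ 8) ⊗ (-5 ⊗ -4)) gives -5.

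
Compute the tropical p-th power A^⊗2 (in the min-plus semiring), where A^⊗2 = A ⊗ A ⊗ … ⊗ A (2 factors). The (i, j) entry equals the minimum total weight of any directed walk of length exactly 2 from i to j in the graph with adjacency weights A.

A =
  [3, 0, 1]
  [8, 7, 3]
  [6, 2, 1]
A^⊗2 =
  [6, 3, 2]
  [9, 5, 4]
  [7, 3, 2]

Each entry (A^⊗2)_ij equals the minimum over all length-2 walks i = v_0 → v_1 → … → v_2 = j of Σ_t A[v_t][v_{t+1}]. For example, for (i, j) = (0, 2) we minimise over 3 possible intermediate vertex sequences; the minimum is 2, attained along the walk 0 → 2 → 2.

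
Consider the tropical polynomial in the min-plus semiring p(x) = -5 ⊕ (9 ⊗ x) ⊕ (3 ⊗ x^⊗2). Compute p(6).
p(6) = -5

A tropical monomial a ⊗ x^⊗i evaluates to a + i · x. Evaluating each term at x = 6:
  Term 0 contributes -5 + 0 · 6 = -5
  Term 1 contributes 9 + 1 · 6 = 15
  Term 2 contributes 3 + 2 · 6 = 15
p(6) = ⊕ of these = min[-5, 15, 15] = -5.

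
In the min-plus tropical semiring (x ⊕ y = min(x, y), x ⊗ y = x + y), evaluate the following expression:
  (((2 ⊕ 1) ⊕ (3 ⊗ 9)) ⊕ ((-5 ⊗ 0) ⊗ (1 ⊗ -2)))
(((2 ⊕ 1) ⊕ (3 ⊗ 9)) ⊕ ((-5 ⊗ 0) ⊗ (1 ⊗ -2))) = -6

Expand innermost to outermost. Recall ⊕ takes the minimum of its arguments and ⊗ takes their sum. Working out the expression (((2 ⊕ 1) ⊕ (3 ⊗ 9)) ⊕ ((-5 ⊗ 0) ⊗ (1 ⊗ -2))) gives -6.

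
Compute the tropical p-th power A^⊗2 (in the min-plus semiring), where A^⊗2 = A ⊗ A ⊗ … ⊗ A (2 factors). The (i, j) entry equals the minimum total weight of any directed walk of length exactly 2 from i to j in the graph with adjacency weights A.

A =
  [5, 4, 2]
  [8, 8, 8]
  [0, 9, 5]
A^⊗2 =
  [2, 9, 7]
  [8, 12, 10]
  [5, 4, 2]

Each entry (A^⊗2)_ij equals the minimum over all length-2 walks i = v_0 → v_1 → … → v_2 = j of Σ_t A[v_t][v_{t+1}]. For example, for (i, j) = (0, 2) we minimise over 3 possible intermediate vertex sequences; the minimum is 7, attained along the walk 0 → 0 → 2.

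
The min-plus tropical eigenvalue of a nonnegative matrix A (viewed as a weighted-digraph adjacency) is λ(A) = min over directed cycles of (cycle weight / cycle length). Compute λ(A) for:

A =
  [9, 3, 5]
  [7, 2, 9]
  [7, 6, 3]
λ(A) = 2

Enumerate directed cycles and compute their means (weight / length). Sample:
  cycle 0 → 0: weight = 9, length = 1, mean = 9/1 ≈ 9.000
  cycle 1 → 1: weight = 2, length = 1, mean = 2/1 ≈ 2.000
  cycle 2 → 2: weight = 3, length = 1, mean = 3/1 ≈ 3.000
  cycle 0 → 1 → 0: weight = 10, length = 2, mean = 10/2 ≈ 5.000
  cycle 0 → 2 → 0: weight = 12, length = 2, mean = 12/2 ≈ 6.000
  cycle 1 → 0 → 1: weight = 10, length = 2, mean = 10/2 ≈ 5.000
Minimum mean = 2.000, attained e.g. along the cycle 1 → 1 with weight 2 and length 1. So λ(A) = 2/1 = 2.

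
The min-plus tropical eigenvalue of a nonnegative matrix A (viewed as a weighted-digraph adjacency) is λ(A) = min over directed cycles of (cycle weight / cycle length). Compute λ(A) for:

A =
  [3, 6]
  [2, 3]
λ(A) = 3

Enumerate directed cycles and compute their means (weight / length). Sample:
  cycle 0 → 0: weight = 3, length = 1, mean = 3/1 ≈ 3.000
  cycle 1 → 1: weight = 3, length = 1, mean = 3/1 ≈ 3.000
  cycle 0 → 1 → 0: weight = 8, length = 2, mean = 8/2 ≈ 4.000
  cycle 1 → 0 → 1: weight = 8, length = 2, mean = 8/2 ≈ 4.000
Minimum mean = 3.000, attained e.g. along the cycle 0 → 0 with weight 3 and length 1. So λ(A) = 3/1 = 3.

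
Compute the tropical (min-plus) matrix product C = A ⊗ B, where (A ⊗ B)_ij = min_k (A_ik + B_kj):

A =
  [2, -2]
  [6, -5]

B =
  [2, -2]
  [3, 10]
A ⊗ B =
  [1, 0]
  [-2, 4]

Apply the min-plus product entry-by-entry:
  C[0][0] = min over k of (A[0][0] + B[0][0] = 2 + 2 = 4, A[0][1] + B[1][0] = -2 + 3 = 1) = 1 (attained at k = 1)
  C[0][1] = min over k of (A[0][0] + B[0][1] = 2 + -2 = 0, A[0][1] + B[1][1] = -2 + 10 = 8) = 0 (attained at k = 0)
  C[1][0] = min over k of (A[1][0] + B[0][0] = 6 + 2 = 8, A[1][1] + B[1][0] = -5 + 3 = -2) = -2 (attained at k = 1)
  C[1][1] = min over k of (A[1][0] + B[0][1] = 6 + -2 = 4, A[1][1] + B[1][1] = -5 + 10 = 5) = 4 (attained at k = 0)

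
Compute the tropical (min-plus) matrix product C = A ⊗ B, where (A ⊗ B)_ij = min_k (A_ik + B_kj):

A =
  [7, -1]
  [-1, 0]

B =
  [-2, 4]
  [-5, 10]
A ⊗ B =
  [-6, 9]
  [-5, 3]

Apply the min-plus product entry-by-entry:
  C[0][0] = min over k of (A[0][0] + B[0][0] = 7 + -2 = 5, A[0][1] + B[1][0] = -1 + -5 = -6) = -6 (attained at k = 1)
  C[0][1] = min over k of (A[0][0] + B[0][1] = 7 + 4 = 11, A[0][1] + B[1][1] = -1 + 10 = 9) = 9 (attained at k = 1)
  C[1][0] = min over k of (A[1][0] + B[0][0] = -1 + -2 = -3, A[1][1] + B[1][0] = 0 + -5 = -5) = -5 (attained at k = 1)
  C[1][1] = min over k of (A[1][0] + B[0][1] = -1 + 4 = 3, A[1][1] + B[1][1] = 0 + 10 = 10) = 3 (attained at k = 0)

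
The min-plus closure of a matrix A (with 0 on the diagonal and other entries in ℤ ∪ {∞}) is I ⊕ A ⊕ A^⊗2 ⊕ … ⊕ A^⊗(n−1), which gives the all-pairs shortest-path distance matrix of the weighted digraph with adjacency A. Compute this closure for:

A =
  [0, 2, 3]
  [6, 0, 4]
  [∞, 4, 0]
Closure =
  [0, 2, 3]
  [6, 0, 4]
  [10, 4, 0]

This is the Floyd-Warshall all-pairs shortest-path computation. For each intermediate vertex k = 0, 1, …, 2, update dist[i][j] ← min(dist[i][j], dist[i][k] + dist[k][j]). The final matrix gives, for each (i, j), the minimum total weight of any directed path from i to j (possibly empty when i = j).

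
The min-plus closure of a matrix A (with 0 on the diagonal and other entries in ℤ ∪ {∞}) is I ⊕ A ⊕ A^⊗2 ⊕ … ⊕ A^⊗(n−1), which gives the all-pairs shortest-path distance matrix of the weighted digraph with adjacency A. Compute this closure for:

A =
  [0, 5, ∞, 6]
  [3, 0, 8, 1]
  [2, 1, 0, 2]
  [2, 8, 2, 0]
Closure =
  [0, 5, 8, 6]
  [3, 0, 3, 1]
  [2, 1, 0, 2]
  [2, 3, 2, 0]

This is the Floyd-Warshall all-pairs shortest-path computation. For each intermediate vertex k = 0, 1, …, 3, update dist[i][j] ← min(dist[i][j], dist[i][k] + dist[k][j]). The final matrix gives, for each (i, j), the minimum total weight of any directed path from i to j (possibly empty when i = j).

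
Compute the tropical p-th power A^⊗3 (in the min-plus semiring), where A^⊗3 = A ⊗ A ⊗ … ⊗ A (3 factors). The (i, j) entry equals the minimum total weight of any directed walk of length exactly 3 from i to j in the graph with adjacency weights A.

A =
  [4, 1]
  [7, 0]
A^⊗3 =
  [8, 1]
  [7, 0]

Each entry (A^⊗3)_ij equals the minimum over all length-3 walks i = v_0 → v_1 → … → v_3 = j of Σ_t A[v_t][v_{t+1}]. For example, for (i, j) = (0, 1) we minimise over 4 possible intermediate vertex sequences; the minimum is 1, attained along the walk 0 → 1 → 1 → 1.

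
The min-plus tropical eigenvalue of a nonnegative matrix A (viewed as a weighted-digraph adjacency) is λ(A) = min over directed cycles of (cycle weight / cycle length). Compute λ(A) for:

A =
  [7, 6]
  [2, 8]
λ(A) = 4

Enumerate directed cycles and compute their means (weight / length). Sample:
  cycle 0 → 0: weight = 7, length = 1, mean = 7/1 ≈ 7.000
  cycle 1 → 1: weight = 8, length = 1, mean = 8/1 ≈ 8.000
  cycle 0 → 1 → 0: weight = 8, length = 2, mean = 8/2 ≈ 4.000
  cycle 1 → 0 → 1: weight = 8, length = 2, mean = 8/2 ≈ 4.000
Minimum mean = 4.000, attained e.g. along the cycle 0 → 1 → 0 with weight 8 and length 2. So λ(A) = 8/2 = 4.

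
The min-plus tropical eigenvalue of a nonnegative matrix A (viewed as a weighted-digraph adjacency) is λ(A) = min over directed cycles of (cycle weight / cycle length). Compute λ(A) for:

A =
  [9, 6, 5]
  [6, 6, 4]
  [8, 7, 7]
λ(A) = 11/2

Enumerate directed cycles and compute their means (weight / length). Sample:
  cycle 0 → 0: weight = 9, length = 1, mean = 9/1 ≈ 9.000
  cycle 1 → 1: weight = 6, length = 1, mean = 6/1 ≈ 6.000
  cycle 2 → 2: weight = 7, length = 1, mean = 7/1 ≈ 7.000
  cycle 0 → 1 → 0: weight = 12, length = 2, mean = 12/2 ≈ 6.000
  cycle 0 → 2 → 0: weight = 13, length = 2, mean = 13/2 ≈ 6.500
  cycle 1 → 0 → 1: weight = 12, length = 2, mean = 12/2 ≈ 6.000
Minimum mean = 5.500, attained e.g. along the cycle 1 → 2 → 1 with weight 11 and length 2. So λ(A) = 11/2 = 11/2.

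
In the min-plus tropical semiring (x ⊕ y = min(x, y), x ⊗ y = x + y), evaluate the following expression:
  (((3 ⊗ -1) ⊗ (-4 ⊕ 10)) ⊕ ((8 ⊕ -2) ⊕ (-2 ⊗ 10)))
(((3 ⊗ -1) ⊗ (-4 ⊕ 10)) ⊕ ((8 ⊕ -2) ⊕ (-2 ⊗ 10))) = -2

Expand innermost to outermost. Recall ⊕ takes the minimum of its arguments and ⊗ takes their sum. Working out the expression (((3 ⊗ -1) ⊗ (-4 ⊕ 10)) ⊕ ((8 ⊕ -2) ⊕ (-2 ⊗ 10))) gives -2.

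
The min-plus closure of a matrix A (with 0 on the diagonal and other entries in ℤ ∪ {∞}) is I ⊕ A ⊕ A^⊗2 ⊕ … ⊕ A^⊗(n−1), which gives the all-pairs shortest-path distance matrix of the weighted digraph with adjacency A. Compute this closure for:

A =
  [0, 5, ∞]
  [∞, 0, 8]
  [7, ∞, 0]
Closure =
  [0, 5, 13]
  [15, 0, 8]
  [7, 12, 0]

This is the Floyd-Warshall all-pairs shortest-path computation. For each intermediate vertex k = 0, 1, …, 2, update dist[i][j] ← min(dist[i][j], dist[i][k] + dist[k][j]). The final matrix gives, for each (i, j), the minimum total weight of any directed path from i to j (possibly empty when i = j).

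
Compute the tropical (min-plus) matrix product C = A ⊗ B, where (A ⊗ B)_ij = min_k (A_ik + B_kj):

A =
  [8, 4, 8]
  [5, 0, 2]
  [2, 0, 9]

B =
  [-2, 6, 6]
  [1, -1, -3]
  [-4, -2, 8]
A ⊗ B =
  [4, 3, 1]
  [-2, -1, -3]
  [0, -1, -3]

Apply the min-plus product entry-by-entry:
  C[0][0] = min over k of (A[0][0] + B[0][0] = 8 + -2 = 6, A[0][1] + B[1][0] = 4 + 1 = 5, A[0][2] + B[2][0] = 8 + -4 = 4) = 4 (attained at k = 2)
  C[0][1] = min over k of (A[0][0] + B[0][1] = 8 + 6 = 14, A[0][1] + B[1][1] = 4 + -1 = 3, A[0][2] + B[2][1] = 8 + -2 = 6) = 3 (attained at k = 1)
  C[0][2] = min over k of (A[0][0] + B[0][2] = 8 + 6 = 14, A[0][1] + B[1][2] = 4 + -3 = 1, A[0][2] + B[2][2] = 8 + 8 = 16) = 1 (attained at k = 1)
  C[1][0] = min over k of (A[1][0] + B[0][0] = 5 + -2 = 3, A[1][1] + B[1][0] = 0 + 1 = 1, A[1][2] + B[2][0] = 2 + -4 = -2) = -2 (attained at k = 2)
  C[1][1] = min over k of (A[1][0] + B[0][1] = 5 + 6 = 11, A[1][1] + B[1][1] = 0 + -1 = -1, A[1][2] + B[2][1] = 2 + -2 = 0) = -1 (attained at k = 1)
  C[1][2] = min over k of (A[1][0] + B[0][2] = 5 + 6 = 11, A[1][1] + B[1][2] = 0 + -3 = -3, A[1][2] + B[2][2] = 2 + 8 = 10) = -3 (attained at k = 1)
  C[2][0] = min over k of (A[2][0] + B[0][0] = 2 + -2 = 0, A[2][1] + B[1][0] = 0 + 1 = 1, A[2][2] + B[2][0] = 9 + -4 = 5) = 0 (attained at k = 0)
  C[2][1] = min over k of (A[2][0] + B[0][1] = 2 + 6 = 8, A[2][1] + B[1][1] = 0 + -1 = -1, A[2][2] + B[2][1] = 9 + -2 = 7) = -1 (attained at k = 1)
  C[2][2] = min over k of (A[2][0] + B[0][2] = 2 + 6 = 8, A[2][1] + B[1][2] = 0 + -3 = -3, A[2][2] + B[2][2] = 9 + 8 = 17) = -3 (attained at k = 1)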